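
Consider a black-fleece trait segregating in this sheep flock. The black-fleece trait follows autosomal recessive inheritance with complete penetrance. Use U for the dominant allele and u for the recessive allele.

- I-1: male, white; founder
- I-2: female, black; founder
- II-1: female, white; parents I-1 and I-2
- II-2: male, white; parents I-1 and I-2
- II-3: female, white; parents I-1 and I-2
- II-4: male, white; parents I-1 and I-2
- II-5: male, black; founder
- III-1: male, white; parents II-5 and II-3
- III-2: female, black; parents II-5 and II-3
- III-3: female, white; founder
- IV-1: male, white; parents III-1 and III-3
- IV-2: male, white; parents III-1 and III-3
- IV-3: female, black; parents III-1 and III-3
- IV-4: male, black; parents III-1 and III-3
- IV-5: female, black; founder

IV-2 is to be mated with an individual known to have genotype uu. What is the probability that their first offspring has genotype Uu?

III-1 is white so carries U and received u from II-5 (uu), so III-1 is Uu.
III-3 is white so carries U and passed u to IV-3 (uu), so III-3 is Uu.
IV-2 is a white offspring of III-1 (Uu) × III-3 (Uu), whose cross gives 1/4 UU : 1/2 Uu : 1/4 uu; conditioning on being white, IV-2 is UU with probability 1/3, Uu with probability 2/3.
Summing over parental genotype combinations, P(offspring has genotype Uu) = 1/3·1 + 2/3·1/2 = 2/3.

2/3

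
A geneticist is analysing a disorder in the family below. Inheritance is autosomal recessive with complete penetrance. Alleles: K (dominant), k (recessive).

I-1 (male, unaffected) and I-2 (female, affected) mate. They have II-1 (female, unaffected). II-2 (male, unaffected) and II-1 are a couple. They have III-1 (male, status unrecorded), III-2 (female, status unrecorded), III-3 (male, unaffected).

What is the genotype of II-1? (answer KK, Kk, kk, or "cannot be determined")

Kk

From phenotype alone, II-1 is KK or Kk.
II-1 is unaffected so carries K and received k from I-2 (kk), so II-1 is Kk.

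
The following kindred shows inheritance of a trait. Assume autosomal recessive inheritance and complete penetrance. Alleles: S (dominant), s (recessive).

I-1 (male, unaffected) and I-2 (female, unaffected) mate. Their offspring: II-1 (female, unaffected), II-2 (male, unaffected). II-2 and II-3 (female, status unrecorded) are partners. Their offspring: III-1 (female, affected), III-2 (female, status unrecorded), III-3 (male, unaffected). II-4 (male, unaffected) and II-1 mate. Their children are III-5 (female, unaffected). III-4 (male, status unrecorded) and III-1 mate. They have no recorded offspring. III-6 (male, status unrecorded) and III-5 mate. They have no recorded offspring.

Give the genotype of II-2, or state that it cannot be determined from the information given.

From phenotype alone, II-2 is SS or Ss.
II-2 is unaffected so carries S and passed s to III-1 (ss), so II-2 is Ss.

Ss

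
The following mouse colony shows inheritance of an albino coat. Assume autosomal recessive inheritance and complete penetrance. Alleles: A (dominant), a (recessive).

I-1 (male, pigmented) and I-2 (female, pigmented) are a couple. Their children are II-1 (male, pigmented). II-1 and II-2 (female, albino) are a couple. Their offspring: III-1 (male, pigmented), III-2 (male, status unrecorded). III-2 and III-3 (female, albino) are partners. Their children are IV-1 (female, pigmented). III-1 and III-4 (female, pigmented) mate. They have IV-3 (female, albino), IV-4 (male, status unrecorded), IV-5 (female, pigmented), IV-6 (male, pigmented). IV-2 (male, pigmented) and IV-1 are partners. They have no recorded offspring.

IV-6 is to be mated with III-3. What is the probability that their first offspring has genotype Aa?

III-1 is pigmented so carries A and received a from II-2 (aa), so III-1 is Aa.
III-4 is pigmented so carries A and passed a to IV-3 (aa), so III-4 is Aa.
IV-6 is a pigmented offspring of III-1 (Aa) × III-4 (Aa), whose cross gives 1/4 AA : 1/2 Aa : 1/4 aa; conditioning on being pigmented, IV-6 is AA with probability 1/3, Aa with probability 2/3.
III-3 is albino, so III-3 is aa.
Summing over parental genotype combinations, P(offspring has genotype Aa) = 1/3·1 + 2/3·1/2 = 2/3.

2/3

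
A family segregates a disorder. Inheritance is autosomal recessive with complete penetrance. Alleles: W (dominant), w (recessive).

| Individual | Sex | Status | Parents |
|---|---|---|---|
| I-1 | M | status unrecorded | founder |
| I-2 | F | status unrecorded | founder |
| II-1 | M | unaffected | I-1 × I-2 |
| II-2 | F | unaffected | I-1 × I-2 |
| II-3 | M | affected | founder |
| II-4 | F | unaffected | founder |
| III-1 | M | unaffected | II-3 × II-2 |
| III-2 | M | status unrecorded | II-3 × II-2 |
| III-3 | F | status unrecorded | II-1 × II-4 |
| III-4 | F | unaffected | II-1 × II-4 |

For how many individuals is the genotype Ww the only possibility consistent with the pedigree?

1

Obligate heterozygotes: III-1 is unaffected so carries W and received w from II-3 (ww), so III-1 is Ww.
Every other individual is either homozygous by phenotype or has at least one consistent homozygous assignment, so the count is 1.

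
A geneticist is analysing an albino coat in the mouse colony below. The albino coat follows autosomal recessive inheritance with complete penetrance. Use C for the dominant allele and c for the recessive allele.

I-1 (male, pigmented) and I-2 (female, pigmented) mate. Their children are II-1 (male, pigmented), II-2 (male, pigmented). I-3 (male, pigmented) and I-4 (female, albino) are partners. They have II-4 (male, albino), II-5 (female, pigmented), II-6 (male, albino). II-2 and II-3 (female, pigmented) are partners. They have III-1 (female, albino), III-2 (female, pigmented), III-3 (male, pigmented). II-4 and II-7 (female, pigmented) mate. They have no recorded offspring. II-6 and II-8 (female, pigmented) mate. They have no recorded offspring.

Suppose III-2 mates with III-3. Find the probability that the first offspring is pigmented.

II-2 is pigmented so carries C and passed c to III-1 (cc), so II-2 is Cc.
II-3 is pigmented so carries C and passed c to III-1 (cc), so II-3 is Cc.
III-2 is a pigmented offspring of II-2 (Cc) × II-3 (Cc), whose cross gives 1/4 CC : 1/2 Cc : 1/4 cc; conditioning on being pigmented, III-2 is CC with probability 1/3, Cc with probability 2/3.
III-3 is a pigmented offspring of II-2 (Cc) × II-3 (Cc), whose cross gives 1/4 CC : 1/2 Cc : 1/4 cc; conditioning on being pigmented, III-3 is CC with probability 1/3, Cc with probability 2/3.
Summing over parental genotype combinations, P(offspring is pigmented) = 1/9·1 + 2/9·1 + 2/9·1 + 4/9·3/4 = 8/9.

8/9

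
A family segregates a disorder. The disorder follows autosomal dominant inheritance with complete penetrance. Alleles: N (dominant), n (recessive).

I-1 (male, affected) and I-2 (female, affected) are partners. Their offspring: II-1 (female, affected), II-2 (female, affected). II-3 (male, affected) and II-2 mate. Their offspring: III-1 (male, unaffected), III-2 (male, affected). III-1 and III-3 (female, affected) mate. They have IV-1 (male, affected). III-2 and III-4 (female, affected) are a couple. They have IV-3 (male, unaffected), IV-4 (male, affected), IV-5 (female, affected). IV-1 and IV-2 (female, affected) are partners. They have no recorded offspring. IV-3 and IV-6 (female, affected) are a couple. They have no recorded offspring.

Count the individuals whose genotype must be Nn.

5

Obligate heterozygotes: II-2 is affected so carries N and passed n to III-1 (nn), so II-2 is Nn; II-3 is affected so carries N and passed n to III-1 (nn), so II-3 is Nn; III-2 is affected so carries N and passed n to IV-3 (nn), so III-2 is Nn; III-4 is affected so carries N and passed n to IV-3 (nn), so III-4 is Nn; IV-1 is affected so carries N and received n from III-1 (nn), so IV-1 is Nn.
Every other individual is either homozygous by phenotype or has at least one consistent homozygous assignment, so the count is 5.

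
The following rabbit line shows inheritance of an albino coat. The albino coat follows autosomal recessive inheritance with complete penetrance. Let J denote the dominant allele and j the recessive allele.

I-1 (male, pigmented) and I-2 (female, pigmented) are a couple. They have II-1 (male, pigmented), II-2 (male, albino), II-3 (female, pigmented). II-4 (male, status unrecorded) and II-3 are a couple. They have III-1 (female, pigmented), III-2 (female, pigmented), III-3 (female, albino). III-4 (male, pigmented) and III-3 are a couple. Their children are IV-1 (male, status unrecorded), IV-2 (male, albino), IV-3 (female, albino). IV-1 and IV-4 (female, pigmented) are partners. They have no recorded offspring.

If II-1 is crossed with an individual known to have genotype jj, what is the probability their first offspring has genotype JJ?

0

I-1 is pigmented so carries J and passed j to II-2 (jj), so I-1 is Jj.
I-2 is pigmented so carries J and passed j to II-2 (jj), so I-2 is Jj.
II-1 is a pigmented offspring of I-1 (Jj) × I-2 (Jj), whose cross gives 1/4 JJ : 1/2 Jj : 1/4 jj; conditioning on being pigmented, II-1 is JJ with probability 1/3, Jj with probability 2/3.
Summing over parental genotype combinations, P(offspring has genotype JJ) = 0 = 0.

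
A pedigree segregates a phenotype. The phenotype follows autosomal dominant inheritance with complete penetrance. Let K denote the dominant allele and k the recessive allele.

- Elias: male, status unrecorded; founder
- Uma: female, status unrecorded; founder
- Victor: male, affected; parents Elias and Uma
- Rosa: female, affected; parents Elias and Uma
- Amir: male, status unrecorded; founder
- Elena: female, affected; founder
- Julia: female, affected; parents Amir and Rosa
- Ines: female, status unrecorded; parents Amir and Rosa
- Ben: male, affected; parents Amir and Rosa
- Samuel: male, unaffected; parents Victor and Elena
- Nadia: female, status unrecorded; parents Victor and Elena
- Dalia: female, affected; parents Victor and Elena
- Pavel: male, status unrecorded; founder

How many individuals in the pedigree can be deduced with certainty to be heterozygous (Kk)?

Obligate heterozygotes: Victor is affected so carries K and passed k to Samuel (kk), so Victor is Kk; Elena is affected so carries K and passed k to Samuel (kk), so Elena is Kk.
Every other individual is either homozygous by phenotype or has at least one consistent homozygous assignment, so the count is 2.

2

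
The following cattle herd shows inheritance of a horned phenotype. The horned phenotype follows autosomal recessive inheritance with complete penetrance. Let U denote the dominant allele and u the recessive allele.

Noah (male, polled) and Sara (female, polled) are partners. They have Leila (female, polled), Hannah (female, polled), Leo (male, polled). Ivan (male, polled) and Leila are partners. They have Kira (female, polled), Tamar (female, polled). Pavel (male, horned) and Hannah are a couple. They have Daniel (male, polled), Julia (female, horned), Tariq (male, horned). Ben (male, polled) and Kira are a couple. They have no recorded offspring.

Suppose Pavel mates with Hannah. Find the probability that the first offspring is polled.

1/2

Pavel is horned, so Pavel is uu.
Hannah is polled so carries U and passed u to Julia (uu), so Hannah is Uu.
The cross gives 1/2 Uu : 1/2 uu, so P(offspring is polled) = 1/2.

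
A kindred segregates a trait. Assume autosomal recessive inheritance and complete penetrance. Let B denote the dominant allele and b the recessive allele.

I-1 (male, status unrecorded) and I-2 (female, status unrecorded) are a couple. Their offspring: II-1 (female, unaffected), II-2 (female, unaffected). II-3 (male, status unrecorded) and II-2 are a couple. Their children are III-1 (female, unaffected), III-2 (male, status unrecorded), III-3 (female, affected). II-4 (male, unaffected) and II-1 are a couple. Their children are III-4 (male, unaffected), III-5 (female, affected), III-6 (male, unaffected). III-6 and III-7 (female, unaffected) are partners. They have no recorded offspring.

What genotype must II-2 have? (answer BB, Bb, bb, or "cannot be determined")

Bb

From phenotype alone, II-2 is BB or Bb.
II-2 is unaffected so carries B and passed b to III-3 (bb), so II-2 is Bb.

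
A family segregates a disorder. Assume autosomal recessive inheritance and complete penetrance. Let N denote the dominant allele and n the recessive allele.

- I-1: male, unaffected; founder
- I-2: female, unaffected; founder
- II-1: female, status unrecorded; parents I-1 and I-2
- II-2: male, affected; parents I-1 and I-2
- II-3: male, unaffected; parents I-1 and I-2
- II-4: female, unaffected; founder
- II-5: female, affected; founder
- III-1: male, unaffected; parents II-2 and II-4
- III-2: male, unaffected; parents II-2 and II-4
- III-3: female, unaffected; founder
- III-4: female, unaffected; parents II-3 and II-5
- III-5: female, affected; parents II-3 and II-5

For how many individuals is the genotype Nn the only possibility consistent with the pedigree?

6

Obligate heterozygotes: I-1 is unaffected so carries N and passed n to II-2 (nn), so I-1 is Nn; I-2 is unaffected so carries N and passed n to II-2 (nn), so I-2 is Nn; II-3 is unaffected so carries N and passed n to III-5 (nn), so II-3 is Nn; III-1 is unaffected so carries N and received n from II-2 (nn), so III-1 is Nn; III-2 is unaffected so carries N and received n from II-2 (nn), so III-2 is Nn; III-4 is unaffected so carries N and received n from II-5 (nn), so III-4 is Nn.
Every other individual is either homozygous by phenotype or has at least one consistent homozygous assignment, so the count is 6.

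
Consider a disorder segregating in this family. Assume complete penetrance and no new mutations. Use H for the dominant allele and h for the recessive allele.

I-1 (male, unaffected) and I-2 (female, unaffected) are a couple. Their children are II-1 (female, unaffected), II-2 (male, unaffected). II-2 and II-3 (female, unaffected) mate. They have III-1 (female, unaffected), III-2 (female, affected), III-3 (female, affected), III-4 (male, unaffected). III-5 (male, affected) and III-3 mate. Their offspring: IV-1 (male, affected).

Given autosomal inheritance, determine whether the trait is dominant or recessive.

recessive

II-2 and II-3 are both unaffected yet have an affected child III-2. Under dominance, an affected child requires at least one affected parent, so the trait cannot be dominant.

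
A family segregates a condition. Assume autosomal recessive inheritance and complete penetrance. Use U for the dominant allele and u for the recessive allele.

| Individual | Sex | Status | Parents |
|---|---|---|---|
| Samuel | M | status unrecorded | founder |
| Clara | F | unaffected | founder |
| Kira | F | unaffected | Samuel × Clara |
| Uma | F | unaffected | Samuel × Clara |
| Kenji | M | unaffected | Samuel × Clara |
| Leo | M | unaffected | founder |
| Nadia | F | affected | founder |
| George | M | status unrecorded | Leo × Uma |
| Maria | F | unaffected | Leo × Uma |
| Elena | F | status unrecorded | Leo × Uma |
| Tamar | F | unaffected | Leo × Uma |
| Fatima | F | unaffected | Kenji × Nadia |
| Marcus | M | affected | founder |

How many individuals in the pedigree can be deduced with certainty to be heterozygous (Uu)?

1

Obligate heterozygotes: Fatima is unaffected so carries U and received u from Nadia (uu), so Fatima is Uu.
Every other individual is either homozygous by phenotype or has at least one consistent homozygous assignment, so the count is 1.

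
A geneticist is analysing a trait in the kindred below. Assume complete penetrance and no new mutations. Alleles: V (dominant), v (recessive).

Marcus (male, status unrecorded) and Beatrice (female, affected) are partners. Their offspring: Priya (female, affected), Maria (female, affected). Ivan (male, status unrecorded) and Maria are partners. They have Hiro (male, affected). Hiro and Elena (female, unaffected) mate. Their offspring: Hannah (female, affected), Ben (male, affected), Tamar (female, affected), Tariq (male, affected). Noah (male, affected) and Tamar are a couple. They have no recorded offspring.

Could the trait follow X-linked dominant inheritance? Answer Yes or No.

No

Under X-linked dominant, Ben (affected, male) cannot arise from Hiro (affected) × Elena (unaffected).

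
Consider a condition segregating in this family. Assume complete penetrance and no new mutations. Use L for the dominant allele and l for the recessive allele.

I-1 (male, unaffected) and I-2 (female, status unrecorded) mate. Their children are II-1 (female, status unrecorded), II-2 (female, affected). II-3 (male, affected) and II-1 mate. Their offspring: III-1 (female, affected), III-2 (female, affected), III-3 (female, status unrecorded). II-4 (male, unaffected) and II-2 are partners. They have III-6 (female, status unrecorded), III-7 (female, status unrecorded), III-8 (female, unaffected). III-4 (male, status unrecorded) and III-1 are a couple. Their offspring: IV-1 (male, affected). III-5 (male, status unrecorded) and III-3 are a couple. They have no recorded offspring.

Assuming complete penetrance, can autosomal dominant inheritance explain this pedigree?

A consistent assignment under autosomal dominant exists: I-1 ll, I-2 LL, II-1 Ll, II-2 Ll, II-3 LL, II-4 ll, III-1 LL, III-2 LL, III-3 LL, III-4 LL, III-5 LL, III-6 Ll, III-7 Ll, III-8 ll, IV-1 LL.
In this assignment every recorded phenotype matches its genotype and every non-founder's genotype is obtainable from its parents' genotypes, so the pedigree is consistent.

Yes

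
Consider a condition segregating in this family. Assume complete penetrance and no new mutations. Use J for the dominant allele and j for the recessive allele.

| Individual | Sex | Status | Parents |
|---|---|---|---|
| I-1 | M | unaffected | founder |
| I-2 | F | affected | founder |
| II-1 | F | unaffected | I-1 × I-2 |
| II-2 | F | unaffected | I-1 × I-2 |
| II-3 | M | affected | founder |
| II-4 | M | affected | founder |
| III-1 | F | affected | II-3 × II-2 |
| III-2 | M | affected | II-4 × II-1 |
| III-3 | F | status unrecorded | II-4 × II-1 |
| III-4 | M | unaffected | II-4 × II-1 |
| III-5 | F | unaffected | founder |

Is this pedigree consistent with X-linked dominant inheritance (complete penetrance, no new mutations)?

Under X-linked dominant, III-2 (affected, male) cannot arise from II-4 (affected) × II-1 (unaffected).

No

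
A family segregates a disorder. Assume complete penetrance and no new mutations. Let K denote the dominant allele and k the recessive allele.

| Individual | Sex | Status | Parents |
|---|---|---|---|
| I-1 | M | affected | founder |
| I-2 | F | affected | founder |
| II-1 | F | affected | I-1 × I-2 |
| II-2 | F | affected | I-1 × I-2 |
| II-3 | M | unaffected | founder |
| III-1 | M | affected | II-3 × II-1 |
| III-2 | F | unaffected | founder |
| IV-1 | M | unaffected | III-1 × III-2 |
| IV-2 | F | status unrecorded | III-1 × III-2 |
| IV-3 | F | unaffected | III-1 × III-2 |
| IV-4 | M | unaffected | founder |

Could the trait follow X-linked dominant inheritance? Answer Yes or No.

Under X-linked dominant, IV-3 (unaffected, female) cannot arise from III-1 (affected) × III-2 (unaffected).

No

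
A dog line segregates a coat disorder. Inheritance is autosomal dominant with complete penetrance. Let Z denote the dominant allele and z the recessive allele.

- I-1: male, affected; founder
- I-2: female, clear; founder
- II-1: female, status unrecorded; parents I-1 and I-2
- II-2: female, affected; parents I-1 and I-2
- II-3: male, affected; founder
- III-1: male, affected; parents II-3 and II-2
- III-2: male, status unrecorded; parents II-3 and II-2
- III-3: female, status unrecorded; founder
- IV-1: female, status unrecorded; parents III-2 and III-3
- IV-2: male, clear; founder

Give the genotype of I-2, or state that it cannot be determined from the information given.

zz

I-2 is clear, so I-2 is zz.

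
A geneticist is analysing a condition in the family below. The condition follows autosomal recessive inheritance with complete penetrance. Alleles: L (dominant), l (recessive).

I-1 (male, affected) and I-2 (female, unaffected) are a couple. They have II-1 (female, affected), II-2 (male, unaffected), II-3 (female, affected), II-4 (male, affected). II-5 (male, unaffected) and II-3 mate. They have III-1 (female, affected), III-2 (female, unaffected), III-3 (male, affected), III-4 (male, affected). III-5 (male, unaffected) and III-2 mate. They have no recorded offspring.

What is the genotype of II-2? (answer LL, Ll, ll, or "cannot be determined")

From phenotype alone, II-2 is LL or Ll.
II-2 is unaffected so carries L and received l from I-1 (ll), so II-2 is Ll.

Ll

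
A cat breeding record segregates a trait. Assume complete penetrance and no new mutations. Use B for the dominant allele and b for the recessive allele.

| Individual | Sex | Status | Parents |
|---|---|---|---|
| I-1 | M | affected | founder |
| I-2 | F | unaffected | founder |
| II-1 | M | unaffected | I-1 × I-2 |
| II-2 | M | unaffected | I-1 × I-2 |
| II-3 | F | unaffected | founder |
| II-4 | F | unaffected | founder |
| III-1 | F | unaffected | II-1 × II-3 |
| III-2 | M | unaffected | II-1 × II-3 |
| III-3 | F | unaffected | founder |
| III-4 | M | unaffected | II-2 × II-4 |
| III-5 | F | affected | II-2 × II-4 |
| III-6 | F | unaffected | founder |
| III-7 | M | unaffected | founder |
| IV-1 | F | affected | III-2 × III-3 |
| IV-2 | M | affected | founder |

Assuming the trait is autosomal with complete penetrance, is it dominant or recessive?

recessive

II-2 and II-4 are both unaffected yet have an affected child III-5. Under dominance, an affected child requires at least one affected parent, so the trait cannot be dominant.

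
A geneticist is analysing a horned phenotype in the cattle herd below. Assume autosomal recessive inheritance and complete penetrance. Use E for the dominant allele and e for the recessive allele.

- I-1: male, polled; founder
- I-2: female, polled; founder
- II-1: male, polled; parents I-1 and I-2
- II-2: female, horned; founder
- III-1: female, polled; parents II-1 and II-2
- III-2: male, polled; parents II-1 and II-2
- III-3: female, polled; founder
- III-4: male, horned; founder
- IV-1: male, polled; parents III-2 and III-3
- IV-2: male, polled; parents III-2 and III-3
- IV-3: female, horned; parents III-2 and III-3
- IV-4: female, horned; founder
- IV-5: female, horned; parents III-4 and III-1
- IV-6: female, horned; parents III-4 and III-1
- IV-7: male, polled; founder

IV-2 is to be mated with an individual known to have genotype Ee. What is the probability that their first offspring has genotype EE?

1/3

III-2 is polled so carries E and received e from II-2 (ee), so III-2 is Ee.
III-3 is polled so carries E and passed e to IV-3 (ee), so III-3 is Ee.
IV-2 is a polled offspring of III-2 (Ee) × III-3 (Ee), whose cross gives 1/4 EE : 1/2 Ee : 1/4 ee; conditioning on being polled, IV-2 is EE with probability 1/3, Ee with probability 2/3.
Summing over parental genotype combinations, P(offspring has genotype EE) = 1/3·1/2 + 2/3·1/4 = 1/3.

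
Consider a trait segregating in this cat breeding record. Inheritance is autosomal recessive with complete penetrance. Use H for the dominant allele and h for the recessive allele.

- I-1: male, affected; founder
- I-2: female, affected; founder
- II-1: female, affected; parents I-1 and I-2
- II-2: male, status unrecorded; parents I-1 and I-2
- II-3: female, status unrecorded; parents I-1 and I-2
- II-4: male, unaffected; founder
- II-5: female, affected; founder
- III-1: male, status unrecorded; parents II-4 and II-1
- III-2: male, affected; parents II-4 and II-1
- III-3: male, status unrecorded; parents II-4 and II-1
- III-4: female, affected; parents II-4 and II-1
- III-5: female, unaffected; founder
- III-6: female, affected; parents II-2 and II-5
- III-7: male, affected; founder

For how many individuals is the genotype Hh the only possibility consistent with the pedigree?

1

Obligate heterozygotes: II-4 is unaffected so carries H and passed h to III-2 (hh), so II-4 is Hh.
Every other individual is either homozygous by phenotype or has at least one consistent homozygous assignment, so the count is 1.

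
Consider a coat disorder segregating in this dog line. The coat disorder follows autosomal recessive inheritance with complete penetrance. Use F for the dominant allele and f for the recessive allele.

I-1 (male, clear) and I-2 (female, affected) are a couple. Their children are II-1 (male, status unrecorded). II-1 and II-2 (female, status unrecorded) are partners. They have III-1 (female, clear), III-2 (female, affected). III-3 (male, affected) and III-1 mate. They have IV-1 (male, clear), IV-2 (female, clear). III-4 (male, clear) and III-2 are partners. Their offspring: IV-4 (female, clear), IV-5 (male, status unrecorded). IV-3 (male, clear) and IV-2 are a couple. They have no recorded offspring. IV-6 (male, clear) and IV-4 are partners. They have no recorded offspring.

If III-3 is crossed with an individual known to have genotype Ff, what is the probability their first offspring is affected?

III-3 is affected, so III-3 is ff.
The cross gives 1/2 Ff : 1/2 ff, so P(offspring is affected) = 1/2.

1/2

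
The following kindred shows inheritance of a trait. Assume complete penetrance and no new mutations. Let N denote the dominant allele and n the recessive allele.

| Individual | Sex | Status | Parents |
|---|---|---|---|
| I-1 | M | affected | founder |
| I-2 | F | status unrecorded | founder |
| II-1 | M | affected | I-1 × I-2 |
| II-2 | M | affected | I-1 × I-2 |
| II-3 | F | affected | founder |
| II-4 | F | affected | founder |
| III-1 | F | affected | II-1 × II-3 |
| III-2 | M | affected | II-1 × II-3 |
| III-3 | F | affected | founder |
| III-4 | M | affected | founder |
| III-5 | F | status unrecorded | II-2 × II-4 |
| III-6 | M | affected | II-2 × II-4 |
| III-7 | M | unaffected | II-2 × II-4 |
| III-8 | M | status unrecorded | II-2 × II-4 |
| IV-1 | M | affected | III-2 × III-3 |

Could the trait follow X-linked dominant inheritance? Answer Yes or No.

A consistent assignment under X-linked dominant exists: I-1 X^N Y, I-2 X^N X^N, II-1 X^N Y, II-2 X^N Y, II-3 X^N X^N, II-4 X^N X^n, III-1 X^N X^N, III-2 X^N Y, III-3 X^N X^N, III-4 X^N Y, III-5 X^N X^N, III-6 X^N Y, III-7 X^n Y, III-8 X^N Y, IV-1 X^N Y.
In this assignment every recorded phenotype matches its genotype and every non-founder's genotype is obtainable from its parents' genotypes, so the pedigree is consistent.

Yes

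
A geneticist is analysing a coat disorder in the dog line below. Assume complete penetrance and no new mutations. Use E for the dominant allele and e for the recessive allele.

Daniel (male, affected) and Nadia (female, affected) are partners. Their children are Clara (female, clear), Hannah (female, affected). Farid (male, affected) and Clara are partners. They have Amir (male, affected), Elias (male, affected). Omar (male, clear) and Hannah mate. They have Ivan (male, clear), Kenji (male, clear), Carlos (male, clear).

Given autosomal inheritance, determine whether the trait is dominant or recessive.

Daniel and Nadia are both affected yet have a clear child Clara. Under a recessive model two affected parents are homozygous and every child would be affected, so the trait cannot be recessive.

dominant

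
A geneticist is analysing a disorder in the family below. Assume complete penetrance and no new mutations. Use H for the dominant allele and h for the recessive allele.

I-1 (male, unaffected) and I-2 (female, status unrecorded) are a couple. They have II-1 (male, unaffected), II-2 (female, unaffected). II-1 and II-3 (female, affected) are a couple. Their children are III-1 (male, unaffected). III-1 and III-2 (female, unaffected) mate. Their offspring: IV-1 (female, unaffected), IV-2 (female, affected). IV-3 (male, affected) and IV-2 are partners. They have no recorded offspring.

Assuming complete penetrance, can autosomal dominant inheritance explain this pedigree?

Under autosomal dominant, IV-2 (affected, female) cannot arise from III-1 (unaffected) × III-2 (unaffected).

No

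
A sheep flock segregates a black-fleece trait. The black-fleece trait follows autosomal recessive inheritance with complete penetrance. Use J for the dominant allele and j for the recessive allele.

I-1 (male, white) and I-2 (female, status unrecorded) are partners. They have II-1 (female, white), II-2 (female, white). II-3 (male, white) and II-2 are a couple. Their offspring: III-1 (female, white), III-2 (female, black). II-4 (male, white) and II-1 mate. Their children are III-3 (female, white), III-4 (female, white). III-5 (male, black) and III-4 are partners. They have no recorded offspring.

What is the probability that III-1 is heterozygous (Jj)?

II-3 is white so carries J and passed j to III-2 (jj), so II-3 is Jj.
II-2 is white so carries J and passed j to III-2 (jj), so II-2 is Jj.
Their cross gives offspring ratios 1/4 JJ : 1/2 Jj : 1/4 jj. Conditioning on III-1 being white, P(Jj) = 1/2 / 3/4 = 2/3.

2/3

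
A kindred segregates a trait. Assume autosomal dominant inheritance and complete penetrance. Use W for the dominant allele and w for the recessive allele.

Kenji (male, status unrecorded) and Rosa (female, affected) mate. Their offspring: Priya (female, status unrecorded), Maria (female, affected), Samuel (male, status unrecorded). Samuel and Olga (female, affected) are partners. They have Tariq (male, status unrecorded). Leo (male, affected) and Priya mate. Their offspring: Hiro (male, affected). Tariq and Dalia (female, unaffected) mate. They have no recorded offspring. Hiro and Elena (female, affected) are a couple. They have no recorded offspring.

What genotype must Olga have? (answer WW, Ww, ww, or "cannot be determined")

Olga's phenotype allows WW or Ww, and no parent or child forces a single allele at both positions; consistent genotype assignments exist with Olga as WW or Ww.

cannot be determined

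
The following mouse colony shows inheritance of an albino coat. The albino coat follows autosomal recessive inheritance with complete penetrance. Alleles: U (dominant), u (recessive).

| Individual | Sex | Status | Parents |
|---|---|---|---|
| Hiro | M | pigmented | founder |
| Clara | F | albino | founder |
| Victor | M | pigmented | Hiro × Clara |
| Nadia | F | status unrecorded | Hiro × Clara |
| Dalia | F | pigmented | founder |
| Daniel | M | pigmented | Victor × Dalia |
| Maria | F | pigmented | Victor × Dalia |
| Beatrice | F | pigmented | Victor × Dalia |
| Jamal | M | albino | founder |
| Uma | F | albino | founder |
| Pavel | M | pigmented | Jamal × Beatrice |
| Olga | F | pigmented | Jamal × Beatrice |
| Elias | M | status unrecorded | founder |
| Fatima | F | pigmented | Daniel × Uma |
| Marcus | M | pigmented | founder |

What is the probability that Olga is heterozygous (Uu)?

Olga is pigmented so carries U and received u from Jamal (uu), so Olga is Uu, giving P(Uu) = 1.

1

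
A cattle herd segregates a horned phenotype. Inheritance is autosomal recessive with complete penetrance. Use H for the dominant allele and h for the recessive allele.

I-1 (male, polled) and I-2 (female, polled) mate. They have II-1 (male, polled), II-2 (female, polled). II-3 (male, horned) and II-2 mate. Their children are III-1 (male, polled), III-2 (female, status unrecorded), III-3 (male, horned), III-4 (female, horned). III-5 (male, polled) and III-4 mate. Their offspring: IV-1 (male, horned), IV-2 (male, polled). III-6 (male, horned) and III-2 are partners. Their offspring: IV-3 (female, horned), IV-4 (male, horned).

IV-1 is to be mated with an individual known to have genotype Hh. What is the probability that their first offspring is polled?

IV-1 is horned, so IV-1 is hh.
The cross gives 1/2 Hh : 1/2 hh, so P(offspring is polled) = 1/2.

1/2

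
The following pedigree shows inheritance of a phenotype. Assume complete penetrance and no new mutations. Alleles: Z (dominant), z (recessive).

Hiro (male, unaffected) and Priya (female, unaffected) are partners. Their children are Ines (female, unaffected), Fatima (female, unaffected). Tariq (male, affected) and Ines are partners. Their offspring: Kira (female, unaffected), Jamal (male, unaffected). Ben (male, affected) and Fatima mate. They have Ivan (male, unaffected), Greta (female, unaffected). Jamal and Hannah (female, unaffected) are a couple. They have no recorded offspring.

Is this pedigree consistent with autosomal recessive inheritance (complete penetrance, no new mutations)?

A consistent assignment under autosomal recessive exists: Hiro ZZ, Priya ZZ, Ines ZZ, Fatima ZZ, Tariq zz, Ben zz, Kira Zz, Jamal Zz, Hannah ZZ, Ivan Zz, Greta Zz.
In this assignment every recorded phenotype matches its genotype and every non-founder's genotype is obtainable from its parents' genotypes, so the pedigree is consistent.

Yes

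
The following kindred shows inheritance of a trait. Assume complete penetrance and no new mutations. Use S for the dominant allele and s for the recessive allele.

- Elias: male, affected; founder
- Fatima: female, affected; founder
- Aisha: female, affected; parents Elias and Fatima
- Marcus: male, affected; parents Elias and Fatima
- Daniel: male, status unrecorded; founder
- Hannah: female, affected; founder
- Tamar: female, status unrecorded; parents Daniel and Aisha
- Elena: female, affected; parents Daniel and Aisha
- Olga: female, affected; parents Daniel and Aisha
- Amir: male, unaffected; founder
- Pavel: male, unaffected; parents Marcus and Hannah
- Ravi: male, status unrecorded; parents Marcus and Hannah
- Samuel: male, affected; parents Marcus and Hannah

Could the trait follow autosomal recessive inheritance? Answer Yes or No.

Under autosomal recessive, Pavel (unaffected, male) cannot arise from Marcus (affected) × Hannah (affected).

No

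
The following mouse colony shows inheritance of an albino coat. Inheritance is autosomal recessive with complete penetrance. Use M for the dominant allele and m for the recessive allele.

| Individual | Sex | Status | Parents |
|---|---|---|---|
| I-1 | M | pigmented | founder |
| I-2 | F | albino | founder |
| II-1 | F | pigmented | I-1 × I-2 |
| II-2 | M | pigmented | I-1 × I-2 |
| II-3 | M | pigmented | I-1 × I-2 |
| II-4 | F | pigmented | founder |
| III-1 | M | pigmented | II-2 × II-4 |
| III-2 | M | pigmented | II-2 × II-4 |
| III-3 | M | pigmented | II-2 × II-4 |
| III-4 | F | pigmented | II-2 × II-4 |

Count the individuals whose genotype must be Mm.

Obligate heterozygotes: II-1 is pigmented so carries M and received m from I-2 (mm), so II-1 is Mm; II-2 is pigmented so carries M and received m from I-2 (mm), so II-2 is Mm; II-3 is pigmented so carries M and received m from I-2 (mm), so II-3 is Mm.
Every other individual is either homozygous by phenotype or has at least one consistent homozygous assignment, so the count is 3.

3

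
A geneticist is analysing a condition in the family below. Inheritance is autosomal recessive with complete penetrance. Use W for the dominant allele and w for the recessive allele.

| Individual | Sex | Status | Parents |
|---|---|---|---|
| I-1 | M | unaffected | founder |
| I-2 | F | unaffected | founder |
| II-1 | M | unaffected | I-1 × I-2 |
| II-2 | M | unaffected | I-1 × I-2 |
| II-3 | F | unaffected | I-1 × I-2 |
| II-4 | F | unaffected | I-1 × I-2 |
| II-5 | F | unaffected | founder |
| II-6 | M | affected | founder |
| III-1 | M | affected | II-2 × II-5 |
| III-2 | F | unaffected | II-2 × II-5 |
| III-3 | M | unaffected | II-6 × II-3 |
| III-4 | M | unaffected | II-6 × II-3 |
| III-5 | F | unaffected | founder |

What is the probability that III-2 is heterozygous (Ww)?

II-2 is unaffected so carries W and passed w to III-1 (ww), so II-2 is Ww.
II-5 is unaffected so carries W and passed w to III-1 (ww), so II-5 is Ww.
Their cross gives offspring ratios 1/4 WW : 1/2 Ww : 1/4 ww. Conditioning on III-2 being unaffected, P(Ww) = 1/2 / 3/4 = 2/3.

2/3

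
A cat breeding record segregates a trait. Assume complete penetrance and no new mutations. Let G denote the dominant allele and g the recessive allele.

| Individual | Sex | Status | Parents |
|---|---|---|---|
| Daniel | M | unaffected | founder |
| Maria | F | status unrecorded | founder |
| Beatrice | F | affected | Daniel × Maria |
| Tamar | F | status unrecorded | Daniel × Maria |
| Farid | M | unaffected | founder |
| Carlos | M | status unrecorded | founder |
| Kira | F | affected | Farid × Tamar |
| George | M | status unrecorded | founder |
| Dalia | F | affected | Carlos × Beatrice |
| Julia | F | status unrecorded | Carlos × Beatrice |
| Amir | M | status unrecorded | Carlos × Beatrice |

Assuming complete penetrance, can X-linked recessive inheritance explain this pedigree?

No

Under X-linked recessive, Beatrice (affected, female) cannot arise from Daniel (unaffected) × Maria (unrecorded).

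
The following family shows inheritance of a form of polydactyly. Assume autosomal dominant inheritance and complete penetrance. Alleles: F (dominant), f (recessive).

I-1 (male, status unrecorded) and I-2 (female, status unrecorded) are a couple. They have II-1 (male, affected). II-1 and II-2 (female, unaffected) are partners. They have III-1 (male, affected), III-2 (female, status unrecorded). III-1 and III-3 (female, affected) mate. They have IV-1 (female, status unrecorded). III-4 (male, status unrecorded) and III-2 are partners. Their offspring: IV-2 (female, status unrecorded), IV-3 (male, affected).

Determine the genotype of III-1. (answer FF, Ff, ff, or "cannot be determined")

From phenotype alone, III-1 is FF or Ff.
III-1 is affected so carries F and received f from II-2 (ff), so III-1 is Ff.

Ff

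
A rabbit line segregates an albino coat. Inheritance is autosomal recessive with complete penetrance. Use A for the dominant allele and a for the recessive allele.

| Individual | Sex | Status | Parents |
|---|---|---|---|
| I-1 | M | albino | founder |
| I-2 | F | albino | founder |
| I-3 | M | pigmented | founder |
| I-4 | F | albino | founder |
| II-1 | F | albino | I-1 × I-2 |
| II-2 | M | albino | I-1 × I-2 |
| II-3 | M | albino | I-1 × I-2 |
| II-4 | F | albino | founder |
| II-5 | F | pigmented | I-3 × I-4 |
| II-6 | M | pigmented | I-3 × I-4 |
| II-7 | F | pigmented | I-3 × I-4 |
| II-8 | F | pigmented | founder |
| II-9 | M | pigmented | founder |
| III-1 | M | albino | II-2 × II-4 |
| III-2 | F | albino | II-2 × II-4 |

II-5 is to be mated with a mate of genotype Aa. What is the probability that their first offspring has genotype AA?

II-5 is pigmented so carries A and received a from I-4 (aa), so II-5 is Aa.
The cross gives 1/4 AA : 1/2 Aa : 1/4 aa, so P(offspring has genotype AA) = 1/4.

1/4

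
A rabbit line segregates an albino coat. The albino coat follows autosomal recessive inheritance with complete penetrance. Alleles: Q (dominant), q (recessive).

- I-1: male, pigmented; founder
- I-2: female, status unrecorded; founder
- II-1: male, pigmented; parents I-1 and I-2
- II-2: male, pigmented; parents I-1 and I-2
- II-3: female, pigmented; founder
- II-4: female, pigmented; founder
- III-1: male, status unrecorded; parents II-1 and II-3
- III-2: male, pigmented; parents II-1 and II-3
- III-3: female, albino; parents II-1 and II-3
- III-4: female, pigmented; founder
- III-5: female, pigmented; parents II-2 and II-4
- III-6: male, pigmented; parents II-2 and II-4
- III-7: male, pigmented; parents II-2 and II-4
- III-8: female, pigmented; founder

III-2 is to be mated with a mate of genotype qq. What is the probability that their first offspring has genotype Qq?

II-1 is pigmented so carries Q and passed q to III-3 (qq), so II-1 is Qq.
II-3 is pigmented so carries Q and passed q to III-3 (qq), so II-3 is Qq.
III-2 is a pigmented offspring of II-1 (Qq) × II-3 (Qq), whose cross gives 1/4 QQ : 1/2 Qq : 1/4 qq; conditioning on being pigmented, III-2 is QQ with probability 1/3, Qq with probability 2/3.
Summing over parental genotype combinations, P(offspring has genotype Qq) = 1/3·1 + 2/3·1/2 = 2/3.

2/3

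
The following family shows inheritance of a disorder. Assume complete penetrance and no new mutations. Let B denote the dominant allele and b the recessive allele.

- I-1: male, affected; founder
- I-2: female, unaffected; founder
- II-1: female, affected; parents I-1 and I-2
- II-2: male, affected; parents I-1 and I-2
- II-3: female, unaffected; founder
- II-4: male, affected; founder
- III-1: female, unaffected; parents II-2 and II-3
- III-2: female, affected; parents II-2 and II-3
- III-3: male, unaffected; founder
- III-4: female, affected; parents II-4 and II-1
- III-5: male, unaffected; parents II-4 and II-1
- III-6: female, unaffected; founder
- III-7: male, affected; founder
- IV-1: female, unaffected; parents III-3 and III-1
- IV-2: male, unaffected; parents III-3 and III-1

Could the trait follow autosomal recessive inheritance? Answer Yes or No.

No

Under autosomal recessive, III-5 (unaffected, male) cannot arise from II-4 (affected) × II-1 (affected).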